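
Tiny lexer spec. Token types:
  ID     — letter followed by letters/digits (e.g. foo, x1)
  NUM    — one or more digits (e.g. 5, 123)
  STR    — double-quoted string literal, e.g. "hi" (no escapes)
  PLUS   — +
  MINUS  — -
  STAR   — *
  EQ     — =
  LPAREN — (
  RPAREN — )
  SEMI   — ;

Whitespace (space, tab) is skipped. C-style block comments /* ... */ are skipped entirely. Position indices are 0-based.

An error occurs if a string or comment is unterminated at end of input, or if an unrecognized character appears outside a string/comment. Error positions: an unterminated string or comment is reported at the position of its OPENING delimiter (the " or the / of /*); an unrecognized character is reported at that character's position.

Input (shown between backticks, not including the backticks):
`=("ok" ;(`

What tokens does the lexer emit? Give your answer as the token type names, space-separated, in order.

Answer: EQ LPAREN STR SEMI LPAREN

Derivation:
pos=0: emit EQ '='
pos=1: emit LPAREN '('
pos=2: enter STRING mode
pos=2: emit STR "ok" (now at pos=6)
pos=7: emit SEMI ';'
pos=8: emit LPAREN '('
DONE. 5 tokens: [EQ, LPAREN, STR, SEMI, LPAREN]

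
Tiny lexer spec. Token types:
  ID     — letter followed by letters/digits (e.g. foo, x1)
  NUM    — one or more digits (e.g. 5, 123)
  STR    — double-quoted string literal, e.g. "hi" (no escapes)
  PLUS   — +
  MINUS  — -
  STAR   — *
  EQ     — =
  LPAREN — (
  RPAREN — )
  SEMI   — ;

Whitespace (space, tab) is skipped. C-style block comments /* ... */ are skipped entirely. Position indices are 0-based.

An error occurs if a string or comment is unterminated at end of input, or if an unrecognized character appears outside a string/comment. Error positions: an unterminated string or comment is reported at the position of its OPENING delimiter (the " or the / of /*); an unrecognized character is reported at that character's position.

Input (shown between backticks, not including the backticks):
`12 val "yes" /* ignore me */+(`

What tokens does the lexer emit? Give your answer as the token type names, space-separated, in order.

pos=0: emit NUM '12' (now at pos=2)
pos=3: emit ID 'val' (now at pos=6)
pos=7: enter STRING mode
pos=7: emit STR "yes" (now at pos=12)
pos=13: enter COMMENT mode (saw '/*')
exit COMMENT mode (now at pos=28)
pos=28: emit PLUS '+'
pos=29: emit LPAREN '('
DONE. 5 tokens: [NUM, ID, STR, PLUS, LPAREN]

Answer: NUM ID STR PLUS LPAREN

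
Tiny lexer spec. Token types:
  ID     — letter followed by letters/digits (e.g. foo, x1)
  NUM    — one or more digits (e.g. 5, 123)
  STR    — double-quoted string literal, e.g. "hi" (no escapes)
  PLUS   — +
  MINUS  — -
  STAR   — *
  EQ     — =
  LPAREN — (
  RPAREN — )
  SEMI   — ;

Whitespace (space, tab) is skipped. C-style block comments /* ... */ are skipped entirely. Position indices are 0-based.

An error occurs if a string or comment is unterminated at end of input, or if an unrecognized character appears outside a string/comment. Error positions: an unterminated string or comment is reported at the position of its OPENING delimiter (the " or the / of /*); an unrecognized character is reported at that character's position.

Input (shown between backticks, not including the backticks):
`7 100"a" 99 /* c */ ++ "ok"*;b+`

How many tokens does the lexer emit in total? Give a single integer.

Answer: 11

Derivation:
pos=0: emit NUM '7' (now at pos=1)
pos=2: emit NUM '100' (now at pos=5)
pos=5: enter STRING mode
pos=5: emit STR "a" (now at pos=8)
pos=9: emit NUM '99' (now at pos=11)
pos=12: enter COMMENT mode (saw '/*')
exit COMMENT mode (now at pos=19)
pos=20: emit PLUS '+'
pos=21: emit PLUS '+'
pos=23: enter STRING mode
pos=23: emit STR "ok" (now at pos=27)
pos=27: emit STAR '*'
pos=28: emit SEMI ';'
pos=29: emit ID 'b' (now at pos=30)
pos=30: emit PLUS '+'
DONE. 11 tokens: [NUM, NUM, STR, NUM, PLUS, PLUS, STR, STAR, SEMI, ID, PLUS]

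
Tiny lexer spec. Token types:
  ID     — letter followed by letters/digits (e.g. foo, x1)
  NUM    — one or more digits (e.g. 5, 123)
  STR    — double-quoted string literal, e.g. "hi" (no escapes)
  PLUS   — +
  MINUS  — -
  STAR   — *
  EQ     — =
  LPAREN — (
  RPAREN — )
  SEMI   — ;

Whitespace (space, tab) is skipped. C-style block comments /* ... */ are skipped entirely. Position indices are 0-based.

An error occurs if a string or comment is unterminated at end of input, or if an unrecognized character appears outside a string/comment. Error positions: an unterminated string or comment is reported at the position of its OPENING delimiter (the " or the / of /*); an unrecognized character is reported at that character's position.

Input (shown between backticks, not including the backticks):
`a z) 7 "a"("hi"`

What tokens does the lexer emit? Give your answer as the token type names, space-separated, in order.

Answer: ID ID RPAREN NUM STR LPAREN STR

Derivation:
pos=0: emit ID 'a' (now at pos=1)
pos=2: emit ID 'z' (now at pos=3)
pos=3: emit RPAREN ')'
pos=5: emit NUM '7' (now at pos=6)
pos=7: enter STRING mode
pos=7: emit STR "a" (now at pos=10)
pos=10: emit LPAREN '('
pos=11: enter STRING mode
pos=11: emit STR "hi" (now at pos=15)
DONE. 7 tokens: [ID, ID, RPAREN, NUM, STR, LPAREN, STR]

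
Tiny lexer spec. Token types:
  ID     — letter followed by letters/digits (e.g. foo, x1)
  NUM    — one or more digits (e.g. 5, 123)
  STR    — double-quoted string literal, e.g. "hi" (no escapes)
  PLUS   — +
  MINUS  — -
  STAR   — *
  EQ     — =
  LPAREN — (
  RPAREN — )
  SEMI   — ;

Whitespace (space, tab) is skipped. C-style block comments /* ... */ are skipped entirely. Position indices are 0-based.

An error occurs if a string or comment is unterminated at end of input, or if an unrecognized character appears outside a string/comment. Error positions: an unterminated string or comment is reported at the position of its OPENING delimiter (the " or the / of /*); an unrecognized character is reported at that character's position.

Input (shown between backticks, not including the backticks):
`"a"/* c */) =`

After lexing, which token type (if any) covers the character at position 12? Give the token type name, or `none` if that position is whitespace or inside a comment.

Answer: EQ

Derivation:
pos=0: enter STRING mode
pos=0: emit STR "a" (now at pos=3)
pos=3: enter COMMENT mode (saw '/*')
exit COMMENT mode (now at pos=10)
pos=10: emit RPAREN ')'
pos=12: emit EQ '='
DONE. 3 tokens: [STR, RPAREN, EQ]
Position 12: char is '=' -> EQ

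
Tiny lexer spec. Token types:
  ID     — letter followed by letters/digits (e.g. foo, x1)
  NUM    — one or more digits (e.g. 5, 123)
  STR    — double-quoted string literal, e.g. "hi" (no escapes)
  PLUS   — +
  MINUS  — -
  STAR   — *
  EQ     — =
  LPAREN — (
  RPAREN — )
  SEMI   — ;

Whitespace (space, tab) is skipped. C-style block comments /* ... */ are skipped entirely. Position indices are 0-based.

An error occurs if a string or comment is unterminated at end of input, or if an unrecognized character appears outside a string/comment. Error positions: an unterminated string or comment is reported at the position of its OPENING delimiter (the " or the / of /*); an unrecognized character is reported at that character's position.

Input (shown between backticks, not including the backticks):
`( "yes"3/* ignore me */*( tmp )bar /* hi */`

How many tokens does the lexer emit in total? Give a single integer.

Answer: 8

Derivation:
pos=0: emit LPAREN '('
pos=2: enter STRING mode
pos=2: emit STR "yes" (now at pos=7)
pos=7: emit NUM '3' (now at pos=8)
pos=8: enter COMMENT mode (saw '/*')
exit COMMENT mode (now at pos=23)
pos=23: emit STAR '*'
pos=24: emit LPAREN '('
pos=26: emit ID 'tmp' (now at pos=29)
pos=30: emit RPAREN ')'
pos=31: emit ID 'bar' (now at pos=34)
pos=35: enter COMMENT mode (saw '/*')
exit COMMENT mode (now at pos=43)
DONE. 8 tokens: [LPAREN, STR, NUM, STAR, LPAREN, ID, RPAREN, ID]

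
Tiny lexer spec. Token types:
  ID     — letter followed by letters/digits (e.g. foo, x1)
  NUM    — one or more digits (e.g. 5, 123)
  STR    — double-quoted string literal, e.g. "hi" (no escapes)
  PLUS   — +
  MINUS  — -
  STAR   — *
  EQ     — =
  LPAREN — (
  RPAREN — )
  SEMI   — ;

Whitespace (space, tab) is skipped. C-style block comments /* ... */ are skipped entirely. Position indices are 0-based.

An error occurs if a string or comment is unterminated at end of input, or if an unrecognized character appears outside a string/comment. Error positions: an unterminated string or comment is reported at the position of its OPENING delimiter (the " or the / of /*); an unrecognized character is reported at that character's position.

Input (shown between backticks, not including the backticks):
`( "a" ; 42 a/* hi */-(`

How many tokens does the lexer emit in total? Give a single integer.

pos=0: emit LPAREN '('
pos=2: enter STRING mode
pos=2: emit STR "a" (now at pos=5)
pos=6: emit SEMI ';'
pos=8: emit NUM '42' (now at pos=10)
pos=11: emit ID 'a' (now at pos=12)
pos=12: enter COMMENT mode (saw '/*')
exit COMMENT mode (now at pos=20)
pos=20: emit MINUS '-'
pos=21: emit LPAREN '('
DONE. 7 tokens: [LPAREN, STR, SEMI, NUM, ID, MINUS, LPAREN]

Answer: 7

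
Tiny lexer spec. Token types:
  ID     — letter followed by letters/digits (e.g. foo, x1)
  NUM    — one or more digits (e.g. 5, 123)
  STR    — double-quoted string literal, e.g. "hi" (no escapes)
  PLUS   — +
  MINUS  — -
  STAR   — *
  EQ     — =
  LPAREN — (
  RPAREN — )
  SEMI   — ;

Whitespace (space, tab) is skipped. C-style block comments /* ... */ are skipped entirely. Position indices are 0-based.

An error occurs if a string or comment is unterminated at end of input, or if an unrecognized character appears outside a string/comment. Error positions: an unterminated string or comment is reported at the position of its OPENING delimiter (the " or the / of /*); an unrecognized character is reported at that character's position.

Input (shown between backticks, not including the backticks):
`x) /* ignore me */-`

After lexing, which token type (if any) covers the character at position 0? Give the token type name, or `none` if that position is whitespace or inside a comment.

pos=0: emit ID 'x' (now at pos=1)
pos=1: emit RPAREN ')'
pos=3: enter COMMENT mode (saw '/*')
exit COMMENT mode (now at pos=18)
pos=18: emit MINUS '-'
DONE. 3 tokens: [ID, RPAREN, MINUS]
Position 0: char is 'x' -> ID

Answer: ID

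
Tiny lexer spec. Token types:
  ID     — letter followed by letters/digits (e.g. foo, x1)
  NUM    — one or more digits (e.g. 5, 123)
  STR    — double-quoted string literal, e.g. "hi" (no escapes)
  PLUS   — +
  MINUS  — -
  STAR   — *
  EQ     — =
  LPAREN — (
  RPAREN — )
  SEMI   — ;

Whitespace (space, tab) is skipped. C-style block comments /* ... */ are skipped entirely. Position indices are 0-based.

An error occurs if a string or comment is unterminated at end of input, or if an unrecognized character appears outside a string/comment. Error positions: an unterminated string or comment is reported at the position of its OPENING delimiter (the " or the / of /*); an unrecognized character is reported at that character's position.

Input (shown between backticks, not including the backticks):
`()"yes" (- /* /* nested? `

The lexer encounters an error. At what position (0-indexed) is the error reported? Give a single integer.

pos=0: emit LPAREN '('
pos=1: emit RPAREN ')'
pos=2: enter STRING mode
pos=2: emit STR "yes" (now at pos=7)
pos=8: emit LPAREN '('
pos=9: emit MINUS '-'
pos=11: enter COMMENT mode (saw '/*')
pos=11: ERROR — unterminated comment (reached EOF)

Answer: 11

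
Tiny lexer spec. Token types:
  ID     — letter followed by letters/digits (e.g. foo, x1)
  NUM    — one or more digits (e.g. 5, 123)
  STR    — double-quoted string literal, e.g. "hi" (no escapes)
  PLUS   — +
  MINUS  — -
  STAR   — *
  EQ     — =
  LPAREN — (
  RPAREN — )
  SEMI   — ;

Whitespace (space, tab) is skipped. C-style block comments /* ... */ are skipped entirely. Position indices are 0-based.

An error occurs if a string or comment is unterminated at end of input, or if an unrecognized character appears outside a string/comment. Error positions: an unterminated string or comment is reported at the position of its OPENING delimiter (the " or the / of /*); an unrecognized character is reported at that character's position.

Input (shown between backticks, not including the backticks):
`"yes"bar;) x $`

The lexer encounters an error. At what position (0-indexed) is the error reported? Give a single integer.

pos=0: enter STRING mode
pos=0: emit STR "yes" (now at pos=5)
pos=5: emit ID 'bar' (now at pos=8)
pos=8: emit SEMI ';'
pos=9: emit RPAREN ')'
pos=11: emit ID 'x' (now at pos=12)
pos=13: ERROR — unrecognized char '$'

Answer: 13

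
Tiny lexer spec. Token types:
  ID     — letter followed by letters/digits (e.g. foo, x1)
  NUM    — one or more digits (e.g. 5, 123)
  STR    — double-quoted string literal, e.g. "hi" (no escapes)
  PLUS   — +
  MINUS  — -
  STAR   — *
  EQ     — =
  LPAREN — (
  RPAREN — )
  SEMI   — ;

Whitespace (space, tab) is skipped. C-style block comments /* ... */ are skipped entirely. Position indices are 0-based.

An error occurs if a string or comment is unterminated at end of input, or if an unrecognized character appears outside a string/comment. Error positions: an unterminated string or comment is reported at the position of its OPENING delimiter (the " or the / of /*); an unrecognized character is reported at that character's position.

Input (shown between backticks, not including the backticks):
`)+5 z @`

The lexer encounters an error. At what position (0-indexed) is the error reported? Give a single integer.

pos=0: emit RPAREN ')'
pos=1: emit PLUS '+'
pos=2: emit NUM '5' (now at pos=3)
pos=4: emit ID 'z' (now at pos=5)
pos=6: ERROR — unrecognized char '@'

Answer: 6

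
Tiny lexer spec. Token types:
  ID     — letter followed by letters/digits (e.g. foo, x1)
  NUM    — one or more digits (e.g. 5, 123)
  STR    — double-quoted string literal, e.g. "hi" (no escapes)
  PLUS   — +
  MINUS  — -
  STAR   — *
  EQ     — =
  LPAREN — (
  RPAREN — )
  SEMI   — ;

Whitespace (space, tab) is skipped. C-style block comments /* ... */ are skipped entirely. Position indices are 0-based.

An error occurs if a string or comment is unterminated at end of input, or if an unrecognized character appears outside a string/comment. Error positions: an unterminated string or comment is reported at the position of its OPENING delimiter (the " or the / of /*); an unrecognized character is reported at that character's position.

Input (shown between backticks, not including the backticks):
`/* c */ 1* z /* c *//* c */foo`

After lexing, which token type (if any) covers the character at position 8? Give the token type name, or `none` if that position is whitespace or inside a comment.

pos=0: enter COMMENT mode (saw '/*')
exit COMMENT mode (now at pos=7)
pos=8: emit NUM '1' (now at pos=9)
pos=9: emit STAR '*'
pos=11: emit ID 'z' (now at pos=12)
pos=13: enter COMMENT mode (saw '/*')
exit COMMENT mode (now at pos=20)
pos=20: enter COMMENT mode (saw '/*')
exit COMMENT mode (now at pos=27)
pos=27: emit ID 'foo' (now at pos=30)
DONE. 4 tokens: [NUM, STAR, ID, ID]
Position 8: char is '1' -> NUM

Answer: NUM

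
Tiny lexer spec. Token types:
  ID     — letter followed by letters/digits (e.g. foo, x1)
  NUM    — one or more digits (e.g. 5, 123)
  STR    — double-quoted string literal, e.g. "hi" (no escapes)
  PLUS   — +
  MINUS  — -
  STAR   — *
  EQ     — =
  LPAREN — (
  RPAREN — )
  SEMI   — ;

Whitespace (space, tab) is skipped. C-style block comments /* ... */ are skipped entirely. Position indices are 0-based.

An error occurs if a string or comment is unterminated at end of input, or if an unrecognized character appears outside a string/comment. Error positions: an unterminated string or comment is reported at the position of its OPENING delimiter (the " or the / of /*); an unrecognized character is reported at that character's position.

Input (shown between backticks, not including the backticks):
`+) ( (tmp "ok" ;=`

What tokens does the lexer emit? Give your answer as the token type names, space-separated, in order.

pos=0: emit PLUS '+'
pos=1: emit RPAREN ')'
pos=3: emit LPAREN '('
pos=5: emit LPAREN '('
pos=6: emit ID 'tmp' (now at pos=9)
pos=10: enter STRING mode
pos=10: emit STR "ok" (now at pos=14)
pos=15: emit SEMI ';'
pos=16: emit EQ '='
DONE. 8 tokens: [PLUS, RPAREN, LPAREN, LPAREN, ID, STR, SEMI, EQ]

Answer: PLUS RPAREN LPAREN LPAREN ID STR SEMI EQ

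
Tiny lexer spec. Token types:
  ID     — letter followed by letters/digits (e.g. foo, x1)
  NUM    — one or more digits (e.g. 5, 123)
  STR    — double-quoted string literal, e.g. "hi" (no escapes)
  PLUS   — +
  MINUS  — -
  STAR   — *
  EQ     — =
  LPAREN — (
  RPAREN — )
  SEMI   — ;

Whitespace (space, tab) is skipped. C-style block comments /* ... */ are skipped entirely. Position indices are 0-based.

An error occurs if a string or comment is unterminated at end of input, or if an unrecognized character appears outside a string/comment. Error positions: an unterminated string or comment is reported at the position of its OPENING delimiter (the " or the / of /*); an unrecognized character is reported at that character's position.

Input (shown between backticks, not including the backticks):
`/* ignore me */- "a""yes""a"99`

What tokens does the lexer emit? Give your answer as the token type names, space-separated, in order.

Answer: MINUS STR STR STR NUM

Derivation:
pos=0: enter COMMENT mode (saw '/*')
exit COMMENT mode (now at pos=15)
pos=15: emit MINUS '-'
pos=17: enter STRING mode
pos=17: emit STR "a" (now at pos=20)
pos=20: enter STRING mode
pos=20: emit STR "yes" (now at pos=25)
pos=25: enter STRING mode
pos=25: emit STR "a" (now at pos=28)
pos=28: emit NUM '99' (now at pos=30)
DONE. 5 tokens: [MINUS, STR, STR, STR, NUM]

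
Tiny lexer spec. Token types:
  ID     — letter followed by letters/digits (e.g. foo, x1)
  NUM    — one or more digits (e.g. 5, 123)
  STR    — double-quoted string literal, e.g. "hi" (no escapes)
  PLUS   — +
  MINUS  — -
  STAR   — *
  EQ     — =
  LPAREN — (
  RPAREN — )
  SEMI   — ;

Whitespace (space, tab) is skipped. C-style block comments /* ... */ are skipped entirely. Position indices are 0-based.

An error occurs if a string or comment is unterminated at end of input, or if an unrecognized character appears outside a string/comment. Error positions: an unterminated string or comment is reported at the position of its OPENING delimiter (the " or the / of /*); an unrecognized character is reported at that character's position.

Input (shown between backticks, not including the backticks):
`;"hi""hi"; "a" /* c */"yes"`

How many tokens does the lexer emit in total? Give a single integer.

pos=0: emit SEMI ';'
pos=1: enter STRING mode
pos=1: emit STR "hi" (now at pos=5)
pos=5: enter STRING mode
pos=5: emit STR "hi" (now at pos=9)
pos=9: emit SEMI ';'
pos=11: enter STRING mode
pos=11: emit STR "a" (now at pos=14)
pos=15: enter COMMENT mode (saw '/*')
exit COMMENT mode (now at pos=22)
pos=22: enter STRING mode
pos=22: emit STR "yes" (now at pos=27)
DONE. 6 tokens: [SEMI, STR, STR, SEMI, STR, STR]

Answer: 6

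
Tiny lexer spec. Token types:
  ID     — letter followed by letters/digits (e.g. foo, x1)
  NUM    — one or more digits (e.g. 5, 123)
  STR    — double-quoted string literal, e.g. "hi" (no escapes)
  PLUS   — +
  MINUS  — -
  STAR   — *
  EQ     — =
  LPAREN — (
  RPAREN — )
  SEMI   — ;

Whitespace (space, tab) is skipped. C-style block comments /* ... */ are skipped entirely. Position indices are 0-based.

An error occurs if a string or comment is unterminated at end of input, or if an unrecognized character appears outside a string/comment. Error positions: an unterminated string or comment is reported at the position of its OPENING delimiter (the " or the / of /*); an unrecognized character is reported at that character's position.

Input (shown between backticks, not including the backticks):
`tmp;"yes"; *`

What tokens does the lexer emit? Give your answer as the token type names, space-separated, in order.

Answer: ID SEMI STR SEMI STAR

Derivation:
pos=0: emit ID 'tmp' (now at pos=3)
pos=3: emit SEMI ';'
pos=4: enter STRING mode
pos=4: emit STR "yes" (now at pos=9)
pos=9: emit SEMI ';'
pos=11: emit STAR '*'
DONE. 5 tokens: [ID, SEMI, STR, SEMI, STAR]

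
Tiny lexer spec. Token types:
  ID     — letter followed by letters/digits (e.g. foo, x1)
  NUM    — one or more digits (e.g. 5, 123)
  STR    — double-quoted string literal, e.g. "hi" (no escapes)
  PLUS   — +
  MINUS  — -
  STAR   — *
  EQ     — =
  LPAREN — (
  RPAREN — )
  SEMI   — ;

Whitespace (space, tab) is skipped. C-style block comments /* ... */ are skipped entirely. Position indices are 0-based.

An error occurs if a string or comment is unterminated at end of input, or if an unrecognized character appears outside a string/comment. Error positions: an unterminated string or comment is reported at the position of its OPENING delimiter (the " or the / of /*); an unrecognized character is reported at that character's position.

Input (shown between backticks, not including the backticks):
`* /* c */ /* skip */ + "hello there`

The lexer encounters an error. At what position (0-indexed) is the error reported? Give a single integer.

Answer: 23

Derivation:
pos=0: emit STAR '*'
pos=2: enter COMMENT mode (saw '/*')
exit COMMENT mode (now at pos=9)
pos=10: enter COMMENT mode (saw '/*')
exit COMMENT mode (now at pos=20)
pos=21: emit PLUS '+'
pos=23: enter STRING mode
pos=23: ERROR — unterminated string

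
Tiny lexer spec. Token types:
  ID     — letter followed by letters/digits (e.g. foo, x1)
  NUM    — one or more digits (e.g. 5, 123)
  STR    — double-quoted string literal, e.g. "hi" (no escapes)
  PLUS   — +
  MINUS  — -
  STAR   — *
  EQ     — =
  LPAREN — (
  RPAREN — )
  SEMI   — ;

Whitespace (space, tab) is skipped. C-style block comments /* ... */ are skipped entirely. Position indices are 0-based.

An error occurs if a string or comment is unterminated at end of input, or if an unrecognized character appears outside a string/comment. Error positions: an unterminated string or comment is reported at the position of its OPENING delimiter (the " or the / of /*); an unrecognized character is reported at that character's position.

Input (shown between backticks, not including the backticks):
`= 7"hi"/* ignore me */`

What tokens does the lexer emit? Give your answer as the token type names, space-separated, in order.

pos=0: emit EQ '='
pos=2: emit NUM '7' (now at pos=3)
pos=3: enter STRING mode
pos=3: emit STR "hi" (now at pos=7)
pos=7: enter COMMENT mode (saw '/*')
exit COMMENT mode (now at pos=22)
DONE. 3 tokens: [EQ, NUM, STR]

Answer: EQ NUM STR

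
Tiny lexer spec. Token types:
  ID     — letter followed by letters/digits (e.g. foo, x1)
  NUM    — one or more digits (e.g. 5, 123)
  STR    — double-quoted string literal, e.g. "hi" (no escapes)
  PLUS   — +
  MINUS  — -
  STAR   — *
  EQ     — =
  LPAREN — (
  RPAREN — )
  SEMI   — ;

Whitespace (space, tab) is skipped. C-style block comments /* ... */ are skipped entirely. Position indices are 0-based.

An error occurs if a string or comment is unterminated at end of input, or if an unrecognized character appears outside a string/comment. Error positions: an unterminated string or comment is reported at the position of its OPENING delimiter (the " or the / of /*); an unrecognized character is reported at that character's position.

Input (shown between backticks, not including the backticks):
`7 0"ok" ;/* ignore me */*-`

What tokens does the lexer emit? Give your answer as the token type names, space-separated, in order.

Answer: NUM NUM STR SEMI STAR MINUS

Derivation:
pos=0: emit NUM '7' (now at pos=1)
pos=2: emit NUM '0' (now at pos=3)
pos=3: enter STRING mode
pos=3: emit STR "ok" (now at pos=7)
pos=8: emit SEMI ';'
pos=9: enter COMMENT mode (saw '/*')
exit COMMENT mode (now at pos=24)
pos=24: emit STAR '*'
pos=25: emit MINUS '-'
DONE. 6 tokens: [NUM, NUM, STR, SEMI, STAR, MINUS]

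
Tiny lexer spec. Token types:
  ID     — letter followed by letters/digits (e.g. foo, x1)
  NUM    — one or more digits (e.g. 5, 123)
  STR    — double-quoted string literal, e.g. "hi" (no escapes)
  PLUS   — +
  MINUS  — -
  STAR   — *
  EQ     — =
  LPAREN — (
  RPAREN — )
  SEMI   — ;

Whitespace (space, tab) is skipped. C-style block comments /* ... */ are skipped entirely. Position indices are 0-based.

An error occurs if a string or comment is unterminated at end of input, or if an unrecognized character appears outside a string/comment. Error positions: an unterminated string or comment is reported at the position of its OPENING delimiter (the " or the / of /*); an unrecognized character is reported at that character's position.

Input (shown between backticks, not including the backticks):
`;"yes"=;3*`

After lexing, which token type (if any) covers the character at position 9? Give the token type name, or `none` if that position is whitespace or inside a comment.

Answer: STAR

Derivation:
pos=0: emit SEMI ';'
pos=1: enter STRING mode
pos=1: emit STR "yes" (now at pos=6)
pos=6: emit EQ '='
pos=7: emit SEMI ';'
pos=8: emit NUM '3' (now at pos=9)
pos=9: emit STAR '*'
DONE. 6 tokens: [SEMI, STR, EQ, SEMI, NUM, STAR]
Position 9: char is '*' -> STAR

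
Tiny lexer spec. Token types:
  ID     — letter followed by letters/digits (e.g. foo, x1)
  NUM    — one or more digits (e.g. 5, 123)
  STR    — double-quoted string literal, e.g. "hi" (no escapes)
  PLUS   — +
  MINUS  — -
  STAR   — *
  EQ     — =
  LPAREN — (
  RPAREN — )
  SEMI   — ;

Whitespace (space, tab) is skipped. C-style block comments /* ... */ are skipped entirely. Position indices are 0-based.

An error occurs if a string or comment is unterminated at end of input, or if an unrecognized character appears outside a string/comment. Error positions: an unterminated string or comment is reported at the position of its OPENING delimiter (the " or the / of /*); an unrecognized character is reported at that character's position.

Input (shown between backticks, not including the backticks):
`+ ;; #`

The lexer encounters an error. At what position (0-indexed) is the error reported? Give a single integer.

Answer: 5

Derivation:
pos=0: emit PLUS '+'
pos=2: emit SEMI ';'
pos=3: emit SEMI ';'
pos=5: ERROR — unrecognized char '#'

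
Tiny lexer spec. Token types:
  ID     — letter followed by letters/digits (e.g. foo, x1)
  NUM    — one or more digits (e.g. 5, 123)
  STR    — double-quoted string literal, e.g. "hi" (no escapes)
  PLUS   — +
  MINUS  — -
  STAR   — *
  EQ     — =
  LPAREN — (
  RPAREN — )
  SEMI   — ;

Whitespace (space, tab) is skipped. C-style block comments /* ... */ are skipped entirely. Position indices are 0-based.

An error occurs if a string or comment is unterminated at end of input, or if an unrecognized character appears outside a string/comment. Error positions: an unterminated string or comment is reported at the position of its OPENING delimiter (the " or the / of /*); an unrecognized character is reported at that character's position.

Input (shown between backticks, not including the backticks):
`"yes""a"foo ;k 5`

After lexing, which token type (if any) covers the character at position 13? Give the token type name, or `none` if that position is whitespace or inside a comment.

Answer: ID

Derivation:
pos=0: enter STRING mode
pos=0: emit STR "yes" (now at pos=5)
pos=5: enter STRING mode
pos=5: emit STR "a" (now at pos=8)
pos=8: emit ID 'foo' (now at pos=11)
pos=12: emit SEMI ';'
pos=13: emit ID 'k' (now at pos=14)
pos=15: emit NUM '5' (now at pos=16)
DONE. 6 tokens: [STR, STR, ID, SEMI, ID, NUM]
Position 13: char is 'k' -> ID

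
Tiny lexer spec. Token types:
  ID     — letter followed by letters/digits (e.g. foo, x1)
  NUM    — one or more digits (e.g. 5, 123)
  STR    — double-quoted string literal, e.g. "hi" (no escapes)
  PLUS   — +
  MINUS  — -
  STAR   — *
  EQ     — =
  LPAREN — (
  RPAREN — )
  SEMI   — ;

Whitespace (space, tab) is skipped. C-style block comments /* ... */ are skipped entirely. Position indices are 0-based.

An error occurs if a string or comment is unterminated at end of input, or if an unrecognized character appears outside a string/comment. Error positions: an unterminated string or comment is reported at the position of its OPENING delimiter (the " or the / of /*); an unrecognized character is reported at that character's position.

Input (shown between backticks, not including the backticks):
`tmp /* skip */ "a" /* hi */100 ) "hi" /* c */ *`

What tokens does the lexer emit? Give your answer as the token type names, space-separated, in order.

pos=0: emit ID 'tmp' (now at pos=3)
pos=4: enter COMMENT mode (saw '/*')
exit COMMENT mode (now at pos=14)
pos=15: enter STRING mode
pos=15: emit STR "a" (now at pos=18)
pos=19: enter COMMENT mode (saw '/*')
exit COMMENT mode (now at pos=27)
pos=27: emit NUM '100' (now at pos=30)
pos=31: emit RPAREN ')'
pos=33: enter STRING mode
pos=33: emit STR "hi" (now at pos=37)
pos=38: enter COMMENT mode (saw '/*')
exit COMMENT mode (now at pos=45)
pos=46: emit STAR '*'
DONE. 6 tokens: [ID, STR, NUM, RPAREN, STR, STAR]

Answer: ID STR NUM RPAREN STR STAR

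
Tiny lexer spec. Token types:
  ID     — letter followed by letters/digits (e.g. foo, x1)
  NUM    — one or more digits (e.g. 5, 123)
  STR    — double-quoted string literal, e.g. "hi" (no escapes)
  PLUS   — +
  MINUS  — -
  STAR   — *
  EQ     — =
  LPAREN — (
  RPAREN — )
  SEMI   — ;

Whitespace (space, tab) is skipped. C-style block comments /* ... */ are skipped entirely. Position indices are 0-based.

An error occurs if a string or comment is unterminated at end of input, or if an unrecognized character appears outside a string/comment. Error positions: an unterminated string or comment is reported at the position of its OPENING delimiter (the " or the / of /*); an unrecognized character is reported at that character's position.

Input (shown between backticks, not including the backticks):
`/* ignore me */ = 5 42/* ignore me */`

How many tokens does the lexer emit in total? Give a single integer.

Answer: 3

Derivation:
pos=0: enter COMMENT mode (saw '/*')
exit COMMENT mode (now at pos=15)
pos=16: emit EQ '='
pos=18: emit NUM '5' (now at pos=19)
pos=20: emit NUM '42' (now at pos=22)
pos=22: enter COMMENT mode (saw '/*')
exit COMMENT mode (now at pos=37)
DONE. 3 tokens: [EQ, NUM, NUM]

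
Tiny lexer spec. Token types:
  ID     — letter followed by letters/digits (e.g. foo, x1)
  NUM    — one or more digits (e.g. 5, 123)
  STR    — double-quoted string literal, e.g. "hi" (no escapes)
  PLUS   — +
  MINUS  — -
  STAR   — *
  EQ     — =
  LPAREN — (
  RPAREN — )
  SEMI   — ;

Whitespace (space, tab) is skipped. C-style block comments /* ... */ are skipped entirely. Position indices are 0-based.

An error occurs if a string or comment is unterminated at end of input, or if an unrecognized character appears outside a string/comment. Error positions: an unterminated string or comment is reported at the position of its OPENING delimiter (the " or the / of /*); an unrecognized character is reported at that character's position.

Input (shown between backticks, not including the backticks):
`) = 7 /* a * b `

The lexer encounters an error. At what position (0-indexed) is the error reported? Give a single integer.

Answer: 6

Derivation:
pos=0: emit RPAREN ')'
pos=2: emit EQ '='
pos=4: emit NUM '7' (now at pos=5)
pos=6: enter COMMENT mode (saw '/*')
pos=6: ERROR — unterminated comment (reached EOF)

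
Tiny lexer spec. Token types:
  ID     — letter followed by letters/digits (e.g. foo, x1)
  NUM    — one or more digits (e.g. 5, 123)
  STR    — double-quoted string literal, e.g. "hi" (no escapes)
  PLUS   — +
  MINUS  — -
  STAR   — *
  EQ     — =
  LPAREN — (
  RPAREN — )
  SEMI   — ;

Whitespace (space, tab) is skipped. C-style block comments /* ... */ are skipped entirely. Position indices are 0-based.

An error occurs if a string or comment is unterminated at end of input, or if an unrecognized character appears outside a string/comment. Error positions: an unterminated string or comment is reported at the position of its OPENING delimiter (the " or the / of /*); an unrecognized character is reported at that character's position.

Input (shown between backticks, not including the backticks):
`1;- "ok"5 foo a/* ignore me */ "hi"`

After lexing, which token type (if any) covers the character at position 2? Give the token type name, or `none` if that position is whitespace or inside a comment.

Answer: MINUS

Derivation:
pos=0: emit NUM '1' (now at pos=1)
pos=1: emit SEMI ';'
pos=2: emit MINUS '-'
pos=4: enter STRING mode
pos=4: emit STR "ok" (now at pos=8)
pos=8: emit NUM '5' (now at pos=9)
pos=10: emit ID 'foo' (now at pos=13)
pos=14: emit ID 'a' (now at pos=15)
pos=15: enter COMMENT mode (saw '/*')
exit COMMENT mode (now at pos=30)
pos=31: enter STRING mode
pos=31: emit STR "hi" (now at pos=35)
DONE. 8 tokens: [NUM, SEMI, MINUS, STR, NUM, ID, ID, STR]
Position 2: char is '-' -> MINUS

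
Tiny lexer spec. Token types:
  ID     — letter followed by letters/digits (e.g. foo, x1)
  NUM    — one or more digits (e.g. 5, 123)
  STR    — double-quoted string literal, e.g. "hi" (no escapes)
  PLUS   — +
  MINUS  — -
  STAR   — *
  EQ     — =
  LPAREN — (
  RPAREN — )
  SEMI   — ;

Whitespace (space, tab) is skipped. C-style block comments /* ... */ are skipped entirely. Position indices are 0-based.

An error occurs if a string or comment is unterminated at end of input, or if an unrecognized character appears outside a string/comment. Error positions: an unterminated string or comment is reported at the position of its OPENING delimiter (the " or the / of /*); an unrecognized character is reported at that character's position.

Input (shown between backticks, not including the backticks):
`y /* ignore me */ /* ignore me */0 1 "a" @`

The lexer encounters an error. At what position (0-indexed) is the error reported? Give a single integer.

pos=0: emit ID 'y' (now at pos=1)
pos=2: enter COMMENT mode (saw '/*')
exit COMMENT mode (now at pos=17)
pos=18: enter COMMENT mode (saw '/*')
exit COMMENT mode (now at pos=33)
pos=33: emit NUM '0' (now at pos=34)
pos=35: emit NUM '1' (now at pos=36)
pos=37: enter STRING mode
pos=37: emit STR "a" (now at pos=40)
pos=41: ERROR — unrecognized char '@'

Answer: 41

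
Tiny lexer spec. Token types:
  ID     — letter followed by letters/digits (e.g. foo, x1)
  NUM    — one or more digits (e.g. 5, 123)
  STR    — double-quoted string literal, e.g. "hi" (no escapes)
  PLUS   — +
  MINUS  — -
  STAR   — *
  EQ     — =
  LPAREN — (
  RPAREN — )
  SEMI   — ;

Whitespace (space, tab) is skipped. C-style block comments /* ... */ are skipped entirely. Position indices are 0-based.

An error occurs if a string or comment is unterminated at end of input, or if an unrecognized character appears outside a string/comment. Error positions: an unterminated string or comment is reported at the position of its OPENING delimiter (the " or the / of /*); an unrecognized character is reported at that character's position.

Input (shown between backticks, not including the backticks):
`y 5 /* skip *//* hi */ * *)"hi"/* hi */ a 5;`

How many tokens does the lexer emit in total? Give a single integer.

pos=0: emit ID 'y' (now at pos=1)
pos=2: emit NUM '5' (now at pos=3)
pos=4: enter COMMENT mode (saw '/*')
exit COMMENT mode (now at pos=14)
pos=14: enter COMMENT mode (saw '/*')
exit COMMENT mode (now at pos=22)
pos=23: emit STAR '*'
pos=25: emit STAR '*'
pos=26: emit RPAREN ')'
pos=27: enter STRING mode
pos=27: emit STR "hi" (now at pos=31)
pos=31: enter COMMENT mode (saw '/*')
exit COMMENT mode (now at pos=39)
pos=40: emit ID 'a' (now at pos=41)
pos=42: emit NUM '5' (now at pos=43)
pos=43: emit SEMI ';'
DONE. 9 tokens: [ID, NUM, STAR, STAR, RPAREN, STR, ID, NUM, SEMI]

Answer: 9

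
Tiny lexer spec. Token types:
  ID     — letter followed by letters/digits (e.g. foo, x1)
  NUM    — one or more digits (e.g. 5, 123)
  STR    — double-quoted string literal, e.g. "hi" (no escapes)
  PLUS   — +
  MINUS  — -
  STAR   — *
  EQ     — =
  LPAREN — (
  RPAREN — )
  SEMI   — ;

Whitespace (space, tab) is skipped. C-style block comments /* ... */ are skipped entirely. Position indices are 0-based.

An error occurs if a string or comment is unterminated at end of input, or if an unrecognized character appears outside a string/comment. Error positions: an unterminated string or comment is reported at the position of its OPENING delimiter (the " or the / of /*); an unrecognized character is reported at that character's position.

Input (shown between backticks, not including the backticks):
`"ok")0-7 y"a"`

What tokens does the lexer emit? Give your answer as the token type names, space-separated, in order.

pos=0: enter STRING mode
pos=0: emit STR "ok" (now at pos=4)
pos=4: emit RPAREN ')'
pos=5: emit NUM '0' (now at pos=6)
pos=6: emit MINUS '-'
pos=7: emit NUM '7' (now at pos=8)
pos=9: emit ID 'y' (now at pos=10)
pos=10: enter STRING mode
pos=10: emit STR "a" (now at pos=13)
DONE. 7 tokens: [STR, RPAREN, NUM, MINUS, NUM, ID, STR]

Answer: STR RPAREN NUM MINUS NUM ID STR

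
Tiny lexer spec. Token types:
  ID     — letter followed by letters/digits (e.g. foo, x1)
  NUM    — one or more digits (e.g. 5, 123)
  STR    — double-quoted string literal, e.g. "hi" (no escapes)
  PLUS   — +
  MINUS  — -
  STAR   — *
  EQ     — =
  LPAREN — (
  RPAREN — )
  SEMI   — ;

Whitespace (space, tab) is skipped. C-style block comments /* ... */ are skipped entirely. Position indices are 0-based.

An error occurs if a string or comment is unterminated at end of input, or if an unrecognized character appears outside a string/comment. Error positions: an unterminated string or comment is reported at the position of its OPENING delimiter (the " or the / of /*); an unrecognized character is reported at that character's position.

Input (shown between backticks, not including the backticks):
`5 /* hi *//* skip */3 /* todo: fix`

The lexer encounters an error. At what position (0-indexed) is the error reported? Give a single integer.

Answer: 22

Derivation:
pos=0: emit NUM '5' (now at pos=1)
pos=2: enter COMMENT mode (saw '/*')
exit COMMENT mode (now at pos=10)
pos=10: enter COMMENT mode (saw '/*')
exit COMMENT mode (now at pos=20)
pos=20: emit NUM '3' (now at pos=21)
pos=22: enter COMMENT mode (saw '/*')
pos=22: ERROR — unterminated comment (reached EOF)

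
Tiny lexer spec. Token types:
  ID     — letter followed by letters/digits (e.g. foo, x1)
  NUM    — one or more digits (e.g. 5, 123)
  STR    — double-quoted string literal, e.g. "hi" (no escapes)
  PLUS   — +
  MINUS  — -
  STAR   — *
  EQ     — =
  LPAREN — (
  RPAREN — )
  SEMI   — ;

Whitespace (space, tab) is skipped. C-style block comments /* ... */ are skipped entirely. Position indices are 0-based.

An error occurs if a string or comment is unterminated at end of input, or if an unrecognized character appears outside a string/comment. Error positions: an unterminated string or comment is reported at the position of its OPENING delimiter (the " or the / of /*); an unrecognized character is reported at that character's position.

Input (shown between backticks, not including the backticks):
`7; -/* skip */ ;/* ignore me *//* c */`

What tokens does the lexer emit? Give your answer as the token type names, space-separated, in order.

pos=0: emit NUM '7' (now at pos=1)
pos=1: emit SEMI ';'
pos=3: emit MINUS '-'
pos=4: enter COMMENT mode (saw '/*')
exit COMMENT mode (now at pos=14)
pos=15: emit SEMI ';'
pos=16: enter COMMENT mode (saw '/*')
exit COMMENT mode (now at pos=31)
pos=31: enter COMMENT mode (saw '/*')
exit COMMENT mode (now at pos=38)
DONE. 4 tokens: [NUM, SEMI, MINUS, SEMI]

Answer: NUM SEMI MINUS SEMI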